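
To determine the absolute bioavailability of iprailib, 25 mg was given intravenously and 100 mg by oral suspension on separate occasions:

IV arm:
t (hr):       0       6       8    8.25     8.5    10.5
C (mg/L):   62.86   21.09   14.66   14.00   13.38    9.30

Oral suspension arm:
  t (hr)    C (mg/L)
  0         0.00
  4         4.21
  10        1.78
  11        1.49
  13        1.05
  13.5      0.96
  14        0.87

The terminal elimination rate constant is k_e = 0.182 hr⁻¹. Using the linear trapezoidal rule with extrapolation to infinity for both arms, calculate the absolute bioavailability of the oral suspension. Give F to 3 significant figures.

Trapezoidal AUC_0→10.5 (IV):
  [0→6]: (62.86+21.09)/2 × 6 = 251.85
  [6→8]: (21.09+14.66)/2 × 2 = 35.75
  [8→8.25]: (14.66+14.00)/2 × 0.25 = 3.5825
  [8.25→8.5]: (14.00+13.38)/2 × 0.25 = 3.4225
  [8.5→10.5]: (13.38+9.30)/2 × 2 = 22.68
  Sum = 317.285 mg/L·hr
IV tail: 9.30/0.182 = 51.099; AUC_iv,0→∞ = 317.285 + 51.099 = 368.384 mg/L·hr
Trapezoidal AUC_0→14 (oral suspension):
  [0→4]: (0.00+4.21)/2 × 4 = 8.42
  [4→10]: (4.21+1.78)/2 × 6 = 17.97
  [10→11]: (1.78+1.49)/2 × 1 = 1.635
  [11→13]: (1.49+1.05)/2 × 2 = 2.54
  [13→13.5]: (1.05+0.96)/2 × 0.5 = 0.5025
  [13.5→14]: (0.96+0.87)/2 × 0.5 = 0.4575
  Sum = 31.525 mg/L·hr
oral suspension tail: 0.87/0.182 = 4.780; AUC_ev,0→∞ = 31.525 + 4.780 = 36.305 mg/L·hr
F = (AUC_ev/D_ev)/(AUC_iv/D_iv) = (36.305/100)/(368.384/25) = 0.36305/14.73536 = 0.0246

F = 0.0246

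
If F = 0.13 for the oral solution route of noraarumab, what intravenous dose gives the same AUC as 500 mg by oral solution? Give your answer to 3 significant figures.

D_iv = 65.0 mg

Systemic exposure from an extravascular dose = F × D_ev, so the equivalent IV dose is F × D_ev.
D_iv = F × D_ev = 0.13 × 500 = 65 mg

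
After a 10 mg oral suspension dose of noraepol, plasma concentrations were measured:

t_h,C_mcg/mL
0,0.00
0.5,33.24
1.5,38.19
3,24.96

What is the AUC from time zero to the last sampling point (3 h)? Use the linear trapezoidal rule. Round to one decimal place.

AUC = 91.4 mcg/mL·h

Trapezoidal AUC_0→3:
  [0→0.5]: (0.00+33.24)/2 × 0.5 = 8.31
  [0.5→1.5]: (33.24+38.19)/2 × 1 = 35.715
  [1.5→3]: (38.19+24.96)/2 × 1.5 = 47.3625
  Sum = 91.3875 mcg/mL·h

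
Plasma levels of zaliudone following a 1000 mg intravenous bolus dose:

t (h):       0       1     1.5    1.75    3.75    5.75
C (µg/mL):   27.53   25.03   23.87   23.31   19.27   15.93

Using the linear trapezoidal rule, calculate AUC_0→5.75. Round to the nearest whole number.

AUC = 122 µg/mL·h

Trapezoidal AUC_0→5.75:
  [0→1]: (27.53+25.03)/2 × 1 = 26.28
  [1→1.5]: (25.03+23.87)/2 × 0.5 = 12.225
  [1.5→1.75]: (23.87+23.31)/2 × 0.25 = 5.8975
  [1.75→3.75]: (23.31+19.27)/2 × 2 = 42.58
  [3.75→5.75]: (19.27+15.93)/2 × 2 = 35.2
  Sum = 122.1825 µg/mL·h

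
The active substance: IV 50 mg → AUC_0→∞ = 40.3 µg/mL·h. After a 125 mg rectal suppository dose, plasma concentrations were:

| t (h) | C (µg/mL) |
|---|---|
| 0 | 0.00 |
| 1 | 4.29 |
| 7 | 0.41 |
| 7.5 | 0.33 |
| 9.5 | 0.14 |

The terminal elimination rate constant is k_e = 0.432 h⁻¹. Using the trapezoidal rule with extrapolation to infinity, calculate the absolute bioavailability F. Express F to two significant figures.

Trapezoidal AUC_0→9.5 (rectal suppository):
  [0→1]: (0.00+4.29)/2 × 1 = 2.145
  [1→7]: (4.29+0.41)/2 × 6 = 14.1
  [7→7.5]: (0.41+0.33)/2 × 0.5 = 0.185
  [7.5→9.5]: (0.33+0.14)/2 × 2 = 0.47
  Sum = 16.9 µg/mL·h
Tail: C_last/k_e = 0.14/0.432 = 0.324
AUC_0→∞ (rectal suppository) = 16.9 + 0.324 = 17.224 µg/mL·h
F = (AUC_ev/D_ev)/(AUC_iv/D_iv) = (17.224/125)/(40.3/50) = 0.137792/0.806 = 0.1710

F = 0.17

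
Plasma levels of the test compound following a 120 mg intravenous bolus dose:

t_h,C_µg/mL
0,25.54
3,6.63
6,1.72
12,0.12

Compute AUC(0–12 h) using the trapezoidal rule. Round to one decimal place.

Trapezoidal AUC_0→12:
  [0→3]: (25.54+6.63)/2 × 3 = 48.255
  [3→6]: (6.63+1.72)/2 × 3 = 12.525
  [6→12]: (1.72+0.12)/2 × 6 = 5.52
  Sum = 66.3 µg/mL·h

AUC = 66.3 µg/mL·h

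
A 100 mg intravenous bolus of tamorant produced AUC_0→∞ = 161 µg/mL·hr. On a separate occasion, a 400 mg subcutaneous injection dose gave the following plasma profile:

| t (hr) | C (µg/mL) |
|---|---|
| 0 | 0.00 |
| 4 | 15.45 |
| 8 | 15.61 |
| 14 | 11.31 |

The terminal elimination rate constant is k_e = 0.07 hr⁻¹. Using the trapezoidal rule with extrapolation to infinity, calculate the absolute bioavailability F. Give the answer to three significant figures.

Trapezoidal AUC_0→14 (subcutaneous injection):
  [0→4]: (0.00+15.45)/2 × 4 = 30.9
  [4→8]: (15.45+15.61)/2 × 4 = 62.12
  [8→14]: (15.61+11.31)/2 × 6 = 80.76
  Sum = 173.78 µg/mL·hr
Tail: C_last/k_e = 11.31/0.07 = 161.571
AUC_0→∞ (subcutaneous injection) = 173.78 + 161.571 = 335.351 µg/mL·hr
F = (AUC_ev/D_ev)/(AUC_iv/D_iv) = (335.351/400)/(161/100) = 0.8383775/1.61 = 0.5207

F = 0.521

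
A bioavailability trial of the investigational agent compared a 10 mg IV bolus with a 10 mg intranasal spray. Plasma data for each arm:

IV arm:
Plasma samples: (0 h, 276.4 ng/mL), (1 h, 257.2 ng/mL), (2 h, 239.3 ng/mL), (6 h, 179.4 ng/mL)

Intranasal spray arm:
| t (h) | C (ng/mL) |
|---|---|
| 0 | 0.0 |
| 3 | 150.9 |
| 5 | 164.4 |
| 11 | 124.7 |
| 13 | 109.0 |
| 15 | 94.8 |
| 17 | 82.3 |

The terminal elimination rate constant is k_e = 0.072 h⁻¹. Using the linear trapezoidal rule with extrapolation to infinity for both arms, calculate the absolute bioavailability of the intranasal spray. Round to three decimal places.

F = 0.824

Trapezoidal AUC_0→6 (IV):
  [0→1]: (276.4+257.2)/2 × 1 = 266.8
  [1→2]: (257.2+239.3)/2 × 1 = 248.25
  [2→6]: (239.3+179.4)/2 × 4 = 837.4
  Sum = 1352.45 ng/mL·h
IV tail: 179.4/0.072 = 2491.667; AUC_iv,0→∞ = 1352.45 + 2491.667 = 3844.117 ng/mL·h
Trapezoidal AUC_0→17 (intranasal spray):
  [0→3]: (0.0+150.9)/2 × 3 = 226.35
  [3→5]: (150.9+164.4)/2 × 2 = 315.3
  [5→11]: (164.4+124.7)/2 × 6 = 867.3
  [11→13]: (124.7+109.0)/2 × 2 = 233.7
  [13→15]: (109.0+94.8)/2 × 2 = 203.8
  [15→17]: (94.8+82.3)/2 × 2 = 177.1
  Sum = 2023.55 ng/mL·h
intranasal spray tail: 82.3/0.072 = 1143.056; AUC_ev,0→∞ = 2023.55 + 1143.056 = 3166.606 ng/mL·h
F = (AUC_ev/D_ev)/(AUC_iv/D_iv) = (3166.606/10)/(3844.117/10) = 316.6606/384.4117 = 0.8238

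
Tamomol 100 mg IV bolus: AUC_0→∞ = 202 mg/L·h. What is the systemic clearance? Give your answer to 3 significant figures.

CL = Dose_iv / AUC_0→∞
   = 100 / 202 = 0.49505 L/h

CL = 0.495 L/h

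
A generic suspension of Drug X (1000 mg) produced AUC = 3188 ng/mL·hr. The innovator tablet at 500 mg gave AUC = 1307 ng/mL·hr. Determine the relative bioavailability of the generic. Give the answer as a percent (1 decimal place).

F_rel = (AUC_test/D_test) / (AUC_ref/D_ref)
      = (3188/1000) / (1307/500)
      = 3.188 / 2.614 = 1.2196 = 121.96%

F_rel = 122.0%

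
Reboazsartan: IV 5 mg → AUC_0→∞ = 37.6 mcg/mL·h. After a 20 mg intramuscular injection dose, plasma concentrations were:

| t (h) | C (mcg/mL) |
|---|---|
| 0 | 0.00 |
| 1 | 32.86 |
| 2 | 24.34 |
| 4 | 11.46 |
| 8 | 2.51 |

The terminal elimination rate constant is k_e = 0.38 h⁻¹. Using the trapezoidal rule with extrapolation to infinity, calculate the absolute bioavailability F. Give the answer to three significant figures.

F = 0.767

Trapezoidal AUC_0→8 (intramuscular injection):
  [0→1]: (0.00+32.86)/2 × 1 = 16.43
  [1→2]: (32.86+24.34)/2 × 1 = 28.6
  [2→4]: (24.34+11.46)/2 × 2 = 35.8
  [4→8]: (11.46+2.51)/2 × 4 = 27.94
  Sum = 108.77 mcg/mL·h
Tail: C_last/k_e = 2.51/0.38 = 6.605
AUC_0→∞ (intramuscular injection) = 108.77 + 6.605 = 115.375 mcg/mL·h
F = (AUC_ev/D_ev)/(AUC_iv/D_iv) = (115.375/20)/(37.6/5) = 5.76875/7.52 = 0.7671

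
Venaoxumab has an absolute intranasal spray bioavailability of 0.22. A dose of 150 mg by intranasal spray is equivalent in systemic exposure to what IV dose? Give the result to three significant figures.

Systemic exposure from an extravascular dose = F × D_ev, so the equivalent IV dose is F × D_ev.
D_iv = F × D_ev = 0.22 × 150 = 33 mg

D_iv = 33.0 mg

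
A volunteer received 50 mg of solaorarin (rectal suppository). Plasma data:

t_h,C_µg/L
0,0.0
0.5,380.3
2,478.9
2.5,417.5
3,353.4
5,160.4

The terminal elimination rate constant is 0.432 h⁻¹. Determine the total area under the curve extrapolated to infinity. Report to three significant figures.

AUC = 2040 µg/L·h

Trapezoidal AUC_0→5:
  [0→0.5]: (0.0+380.3)/2 × 0.5 = 95.075
  [0.5→2]: (380.3+478.9)/2 × 1.5 = 644.4
  [2→2.5]: (478.9+417.5)/2 × 0.5 = 224.1
  [2.5→3]: (417.5+353.4)/2 × 0.5 = 192.725
  [3→5]: (353.4+160.4)/2 × 2 = 513.8
  Sum = 1670.1 µg/L·h
Extrapolated tail: C_last / k_e = 160.4 / 0.432 = 371.296
AUC_0→∞ = 1670.1 + 371.296 = 2041.396 µg/L·h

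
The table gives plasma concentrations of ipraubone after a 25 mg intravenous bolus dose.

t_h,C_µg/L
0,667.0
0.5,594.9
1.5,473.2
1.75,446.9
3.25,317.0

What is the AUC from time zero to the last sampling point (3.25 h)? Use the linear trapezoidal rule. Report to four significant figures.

Trapezoidal AUC_0→3.25:
  [0→0.5]: (667.0+594.9)/2 × 0.5 = 315.475
  [0.5→1.5]: (594.9+473.2)/2 × 1 = 534.05
  [1.5→1.75]: (473.2+446.9)/2 × 0.25 = 115.0125
  [1.75→3.25]: (446.9+317.0)/2 × 1.5 = 572.925
  Sum = 1537.4625 µg/L·h

AUC = 1537 µg/L·h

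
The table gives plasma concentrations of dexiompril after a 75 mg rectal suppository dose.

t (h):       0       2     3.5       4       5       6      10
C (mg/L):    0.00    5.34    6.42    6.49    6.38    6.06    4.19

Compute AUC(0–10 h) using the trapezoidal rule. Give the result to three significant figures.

Trapezoidal AUC_0→10:
  [0→2]: (0.00+5.34)/2 × 2 = 5.34
  [2→3.5]: (5.34+6.42)/2 × 1.5 = 8.82
  [3.5→4]: (6.42+6.49)/2 × 0.5 = 3.2275
  [4→5]: (6.49+6.38)/2 × 1 = 6.435
  [5→6]: (6.38+6.06)/2 × 1 = 6.22
  [6→10]: (6.06+4.19)/2 × 4 = 20.5
  Sum = 50.5425 mg/L·h

AUC = 50.5 mg/L·h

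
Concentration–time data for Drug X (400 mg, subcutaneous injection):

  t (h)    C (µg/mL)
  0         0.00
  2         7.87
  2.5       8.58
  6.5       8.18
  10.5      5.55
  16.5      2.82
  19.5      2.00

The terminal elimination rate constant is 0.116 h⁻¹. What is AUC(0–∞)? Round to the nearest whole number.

AUC = 123 µg/mL·h

Trapezoidal AUC_0→19.5:
  [0→2]: (0.00+7.87)/2 × 2 = 7.87
  [2→2.5]: (7.87+8.58)/2 × 0.5 = 4.1125
  [2.5→6.5]: (8.58+8.18)/2 × 4 = 33.52
  [6.5→10.5]: (8.18+5.55)/2 × 4 = 27.46
  [10.5→16.5]: (5.55+2.82)/2 × 6 = 25.11
  [16.5→19.5]: (2.82+2.00)/2 × 3 = 7.23
  Sum = 105.3025 µg/mL·h
Extrapolated tail: C_last / k_e = 2.00 / 0.116 = 17.241
AUC_0→∞ = 105.3025 + 17.241 = 122.5435 µg/mL·h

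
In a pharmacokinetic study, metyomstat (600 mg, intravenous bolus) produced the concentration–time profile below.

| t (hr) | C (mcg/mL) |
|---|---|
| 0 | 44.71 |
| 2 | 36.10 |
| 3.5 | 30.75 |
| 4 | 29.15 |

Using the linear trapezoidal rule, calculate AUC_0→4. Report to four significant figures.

AUC = 145.9 mcg/mL·hr

Trapezoidal AUC_0→4:
  [0→2]: (44.71+36.10)/2 × 2 = 80.81
  [2→3.5]: (36.10+30.75)/2 × 1.5 = 50.1375
  [3.5→4]: (30.75+29.15)/2 × 0.5 = 14.975
  Sum = 145.9225 mcg/mL·hr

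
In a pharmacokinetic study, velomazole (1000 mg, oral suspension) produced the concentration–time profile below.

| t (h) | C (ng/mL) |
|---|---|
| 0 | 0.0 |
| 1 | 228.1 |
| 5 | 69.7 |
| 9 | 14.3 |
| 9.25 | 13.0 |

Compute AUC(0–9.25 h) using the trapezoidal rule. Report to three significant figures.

AUC = 881 ng/mL·h

Trapezoidal AUC_0→9.25:
  [0→1]: (0.0+228.1)/2 × 1 = 114.05
  [1→5]: (228.1+69.7)/2 × 4 = 595.6
  [5→9]: (69.7+14.3)/2 × 4 = 168.0
  [9→9.25]: (14.3+13.0)/2 × 0.25 = 3.4125
  Sum = 881.0625 ng/mL·h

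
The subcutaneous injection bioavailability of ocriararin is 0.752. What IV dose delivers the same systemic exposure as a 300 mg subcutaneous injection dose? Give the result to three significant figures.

Systemic exposure from an extravascular dose = F × D_ev, so the equivalent IV dose is F × D_ev.
D_iv = F × D_ev = 0.752 × 300 = 225.6 mg

D_iv = 226 mg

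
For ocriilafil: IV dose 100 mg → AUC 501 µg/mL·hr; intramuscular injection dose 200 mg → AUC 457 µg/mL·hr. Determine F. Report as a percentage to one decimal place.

F = (AUC_ev / D_ev) / (AUC_iv / D_iv)
  = (457/200) / (501/100)
  = 2.285 / 5.01 = 0.4561
  = 45.61%

F = 45.6%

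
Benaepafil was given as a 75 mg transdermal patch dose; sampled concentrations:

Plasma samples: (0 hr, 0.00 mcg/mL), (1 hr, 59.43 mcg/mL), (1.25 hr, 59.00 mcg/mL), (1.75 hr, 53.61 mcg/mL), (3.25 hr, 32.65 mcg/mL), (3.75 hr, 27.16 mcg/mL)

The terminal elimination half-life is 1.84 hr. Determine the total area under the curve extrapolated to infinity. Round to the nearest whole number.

Trapezoidal AUC_0→3.75:
  [0→1]: (0.00+59.43)/2 × 1 = 29.715
  [1→1.25]: (59.43+59.00)/2 × 0.25 = 14.80375
  [1.25→1.75]: (59.00+53.61)/2 × 0.5 = 28.1525
  [1.75→3.25]: (53.61+32.65)/2 × 1.5 = 64.695
  [3.25→3.75]: (32.65+27.16)/2 × 0.5 = 14.9525
  Sum = 152.31875 mcg/mL·hr
k_e = ln2 / t½ = 0.693147 / 1.84 = 0.3767 hr^-1
Extrapolated tail: C_last / k_e = 27.16 / 0.3767 = 72.100
AUC_0→∞ = 152.31875 + 72.100 = 224.41875 mcg/mL·hr

AUC = 224 mcg/mL·hr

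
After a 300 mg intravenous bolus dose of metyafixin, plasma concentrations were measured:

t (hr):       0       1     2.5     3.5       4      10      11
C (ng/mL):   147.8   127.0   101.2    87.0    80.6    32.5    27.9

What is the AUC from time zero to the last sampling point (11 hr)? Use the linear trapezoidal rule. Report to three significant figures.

Trapezoidal AUC_0→11:
  [0→1]: (147.8+127.0)/2 × 1 = 137.4
  [1→2.5]: (127.0+101.2)/2 × 1.5 = 171.15
  [2.5→3.5]: (101.2+87.0)/2 × 1 = 94.1
  [3.5→4]: (87.0+80.6)/2 × 0.5 = 41.9
  [4→10]: (80.6+32.5)/2 × 6 = 339.3
  [10→11]: (32.5+27.9)/2 × 1 = 30.2
  Sum = 814.05 ng/mL·hr

AUC = 814 ng/mL·hr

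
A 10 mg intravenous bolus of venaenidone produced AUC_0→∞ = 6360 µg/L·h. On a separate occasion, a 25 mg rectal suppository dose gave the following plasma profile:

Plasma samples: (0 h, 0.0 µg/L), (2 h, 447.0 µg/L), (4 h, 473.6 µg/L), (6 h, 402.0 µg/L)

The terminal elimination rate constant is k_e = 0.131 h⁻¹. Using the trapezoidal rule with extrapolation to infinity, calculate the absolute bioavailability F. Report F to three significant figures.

F = 0.334

Trapezoidal AUC_0→6 (rectal suppository):
  [0→2]: (0.0+447.0)/2 × 2 = 447.0
  [2→4]: (447.0+473.6)/2 × 2 = 920.6
  [4→6]: (473.6+402.0)/2 × 2 = 875.6
  Sum = 2243.2 µg/L·h
Tail: C_last/k_e = 402.0/0.131 = 3068.702
AUC_0→∞ (rectal suppository) = 2243.2 + 3068.702 = 5311.902 µg/L·h
F = (AUC_ev/D_ev)/(AUC_iv/D_iv) = (5311.902/25)/(6360/10) = 212.47608/636 = 0.3341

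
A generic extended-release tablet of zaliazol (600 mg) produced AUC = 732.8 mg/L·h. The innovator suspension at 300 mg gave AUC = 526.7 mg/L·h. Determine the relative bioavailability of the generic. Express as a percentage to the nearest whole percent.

F_rel = 70%

F_rel = (AUC_test/D_test) / (AUC_ref/D_ref)
      = (732.8/600) / (526.7/300)
      = 1.22133 / 1.75567 = 0.6956 = 69.56%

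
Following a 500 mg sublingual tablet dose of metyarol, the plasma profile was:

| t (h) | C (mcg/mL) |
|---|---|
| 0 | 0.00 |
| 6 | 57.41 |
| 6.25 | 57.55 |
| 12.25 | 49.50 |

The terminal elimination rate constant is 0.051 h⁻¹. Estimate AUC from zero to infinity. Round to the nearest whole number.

AUC = 1478 mcg/mL·h

Trapezoidal AUC_0→12.25:
  [0→6]: (0.00+57.41)/2 × 6 = 172.23
  [6→6.25]: (57.41+57.55)/2 × 0.25 = 14.37
  [6.25→12.25]: (57.55+49.50)/2 × 6 = 321.15
  Sum = 507.75 mcg/mL·h
Extrapolated tail: C_last / k_e = 49.50 / 0.051 = 970.588
AUC_0→∞ = 507.75 + 970.588 = 1478.338 mcg/mL·h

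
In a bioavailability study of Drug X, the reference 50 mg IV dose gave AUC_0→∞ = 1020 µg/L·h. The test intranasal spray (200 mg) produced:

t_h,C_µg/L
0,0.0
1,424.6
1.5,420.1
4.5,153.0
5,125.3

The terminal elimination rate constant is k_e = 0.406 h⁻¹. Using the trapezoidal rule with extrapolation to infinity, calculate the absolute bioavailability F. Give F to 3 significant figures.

F = 0.407

Trapezoidal AUC_0→5 (intranasal spray):
  [0→1]: (0.0+424.6)/2 × 1 = 212.3
  [1→1.5]: (424.6+420.1)/2 × 0.5 = 211.175
  [1.5→4.5]: (420.1+153.0)/2 × 3 = 859.65
  [4.5→5]: (153.0+125.3)/2 × 0.5 = 69.575
  Sum = 1352.7 µg/L·h
Tail: C_last/k_e = 125.3/0.406 = 308.621
AUC_0→∞ (intranasal spray) = 1352.7 + 308.621 = 1661.321 µg/L·h
F = (AUC_ev/D_ev)/(AUC_iv/D_iv) = (1661.321/200)/(1020/50) = 8.306605/20.4 = 0.4072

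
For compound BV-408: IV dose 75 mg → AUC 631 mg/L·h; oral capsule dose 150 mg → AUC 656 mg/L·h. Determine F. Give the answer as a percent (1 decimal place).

F = 52.0%

F = (AUC_ev / D_ev) / (AUC_iv / D_iv)
  = (656/150) / (631/75)
  = 4.37333 / 8.41333 = 0.5198
  = 51.98%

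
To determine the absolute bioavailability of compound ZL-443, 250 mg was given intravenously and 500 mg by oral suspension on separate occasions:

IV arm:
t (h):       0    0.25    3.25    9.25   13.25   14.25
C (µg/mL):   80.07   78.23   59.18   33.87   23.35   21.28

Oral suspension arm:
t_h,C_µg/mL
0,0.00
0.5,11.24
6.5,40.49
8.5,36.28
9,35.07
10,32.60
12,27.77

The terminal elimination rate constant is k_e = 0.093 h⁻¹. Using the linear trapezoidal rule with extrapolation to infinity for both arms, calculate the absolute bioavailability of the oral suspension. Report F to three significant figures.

Trapezoidal AUC_0→14.25 (IV):
  [0→0.25]: (80.07+78.23)/2 × 0.25 = 19.7875
  [0.25→3.25]: (78.23+59.18)/2 × 3 = 206.115
  [3.25→9.25]: (59.18+33.87)/2 × 6 = 279.15
  [9.25→13.25]: (33.87+23.35)/2 × 4 = 114.44
  [13.25→14.25]: (23.35+21.28)/2 × 1 = 22.315
  Sum = 641.8075 µg/mL·h
IV tail: 21.28/0.093 = 228.817; AUC_iv,0→∞ = 641.8075 + 228.817 = 870.6245 µg/mL·h
Trapezoidal AUC_0→12 (oral suspension):
  [0→0.5]: (0.00+11.24)/2 × 0.5 = 2.81
  [0.5→6.5]: (11.24+40.49)/2 × 6 = 155.19
  [6.5→8.5]: (40.49+36.28)/2 × 2 = 76.77
  [8.5→9]: (36.28+35.07)/2 × 0.5 = 17.8375
  [9→10]: (35.07+32.60)/2 × 1 = 33.835
  [10→12]: (32.60+27.77)/2 × 2 = 60.37
  Sum = 346.8125 µg/mL·h
oral suspension tail: 27.77/0.093 = 298.602; AUC_ev,0→∞ = 346.8125 + 298.602 = 645.4145 µg/mL·h
F = (AUC_ev/D_ev)/(AUC_iv/D_iv) = (645.4145/500)/(870.6245/250) = 1.290829/3.482498 = 0.3707

F = 0.371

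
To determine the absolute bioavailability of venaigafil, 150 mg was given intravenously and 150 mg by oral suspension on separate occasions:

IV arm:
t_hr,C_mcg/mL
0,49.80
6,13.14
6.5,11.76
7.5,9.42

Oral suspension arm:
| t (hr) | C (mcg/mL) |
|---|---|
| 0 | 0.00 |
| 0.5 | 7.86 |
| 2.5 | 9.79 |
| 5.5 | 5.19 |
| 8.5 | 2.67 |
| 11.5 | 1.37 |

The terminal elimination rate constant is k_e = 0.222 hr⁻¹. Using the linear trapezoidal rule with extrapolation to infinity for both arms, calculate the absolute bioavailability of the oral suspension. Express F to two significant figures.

F = 0.27

Trapezoidal AUC_0→7.5 (IV):
  [0→6]: (49.80+13.14)/2 × 6 = 188.82
  [6→6.5]: (13.14+11.76)/2 × 0.5 = 6.225
  [6.5→7.5]: (11.76+9.42)/2 × 1 = 10.59
  Sum = 205.635 mcg/mL·hr
IV tail: 9.42/0.222 = 42.432; AUC_iv,0→∞ = 205.635 + 42.432 = 248.067 mcg/mL·hr
Trapezoidal AUC_0→11.5 (oral suspension):
  [0→0.5]: (0.00+7.86)/2 × 0.5 = 1.965
  [0.5→2.5]: (7.86+9.79)/2 × 2 = 17.65
  [2.5→5.5]: (9.79+5.19)/2 × 3 = 22.47
  [5.5→8.5]: (5.19+2.67)/2 × 3 = 11.79
  [8.5→11.5]: (2.67+1.37)/2 × 3 = 6.06
  Sum = 59.935 mcg/mL·hr
oral suspension tail: 1.37/0.222 = 6.171; AUC_ev,0→∞ = 59.935 + 6.171 = 66.106 mcg/mL·hr
F = (AUC_ev/D_ev)/(AUC_iv/D_iv) = (66.106/150)/(248.067/150) = 0.440707/1.65378 = 0.2665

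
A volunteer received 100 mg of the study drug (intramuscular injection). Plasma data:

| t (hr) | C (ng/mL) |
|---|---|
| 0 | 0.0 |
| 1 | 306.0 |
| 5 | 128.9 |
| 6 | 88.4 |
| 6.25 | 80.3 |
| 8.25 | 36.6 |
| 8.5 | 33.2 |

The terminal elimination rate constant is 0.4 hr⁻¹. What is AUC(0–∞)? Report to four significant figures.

Trapezoidal AUC_0→8.5:
  [0→1]: (0.0+306.0)/2 × 1 = 153.0
  [1→5]: (306.0+128.9)/2 × 4 = 869.8
  [5→6]: (128.9+88.4)/2 × 1 = 108.65
  [6→6.25]: (88.4+80.3)/2 × 0.25 = 21.0875
  [6.25→8.25]: (80.3+36.6)/2 × 2 = 116.9
  [8.25→8.5]: (36.6+33.2)/2 × 0.25 = 8.725
  Sum = 1278.1625 ng/mL·hr
Extrapolated tail: C_last / k_e = 33.2 / 0.4 = 83.000
AUC_0→∞ = 1278.1625 + 83.000 = 1361.1625 ng/mL·hr

AUC = 1361 ng/mL·hr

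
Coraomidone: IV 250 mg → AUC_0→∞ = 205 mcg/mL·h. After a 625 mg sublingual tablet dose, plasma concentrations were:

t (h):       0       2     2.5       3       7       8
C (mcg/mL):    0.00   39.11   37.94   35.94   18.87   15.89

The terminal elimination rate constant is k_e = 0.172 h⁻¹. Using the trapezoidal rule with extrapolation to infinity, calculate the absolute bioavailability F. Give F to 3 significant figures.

F = 0.578

Trapezoidal AUC_0→8 (sublingual tablet):
  [0→2]: (0.00+39.11)/2 × 2 = 39.11
  [2→2.5]: (39.11+37.94)/2 × 0.5 = 19.2625
  [2.5→3]: (37.94+35.94)/2 × 0.5 = 18.47
  [3→7]: (35.94+18.87)/2 × 4 = 109.62
  [7→8]: (18.87+15.89)/2 × 1 = 17.38
  Sum = 203.8425 mcg/mL·h
Tail: C_last/k_e = 15.89/0.172 = 92.384
AUC_0→∞ (sublingual tablet) = 203.8425 + 92.384 = 296.2265 mcg/mL·h
F = (AUC_ev/D_ev)/(AUC_iv/D_iv) = (296.2265/625)/(205/250) = 0.4739624/0.82 = 0.5780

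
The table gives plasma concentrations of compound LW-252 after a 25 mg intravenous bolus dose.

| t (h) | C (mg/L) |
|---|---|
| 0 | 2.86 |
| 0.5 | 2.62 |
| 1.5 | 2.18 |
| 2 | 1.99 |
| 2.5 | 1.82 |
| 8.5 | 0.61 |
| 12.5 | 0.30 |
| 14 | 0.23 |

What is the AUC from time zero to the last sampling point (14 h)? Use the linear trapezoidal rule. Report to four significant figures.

Trapezoidal AUC_0→14:
  [0→0.5]: (2.86+2.62)/2 × 0.5 = 1.37
  [0.5→1.5]: (2.62+2.18)/2 × 1 = 2.4
  [1.5→2]: (2.18+1.99)/2 × 0.5 = 1.0425
  [2→2.5]: (1.99+1.82)/2 × 0.5 = 0.9525
  [2.5→8.5]: (1.82+0.61)/2 × 6 = 7.29
  [8.5→12.5]: (0.61+0.30)/2 × 4 = 1.82
  [12.5→14]: (0.30+0.23)/2 × 1.5 = 0.3975
  Sum = 15.2725 mg/L·h

AUC = 15.27 mg/L·h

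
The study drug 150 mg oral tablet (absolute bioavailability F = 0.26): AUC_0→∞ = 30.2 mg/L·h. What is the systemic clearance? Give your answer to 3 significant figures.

CL = 1.29 L/h

CL = F × Dose / AUC_0→∞
   = 0.26 × 150 / 30.2 = 1.29139 L/h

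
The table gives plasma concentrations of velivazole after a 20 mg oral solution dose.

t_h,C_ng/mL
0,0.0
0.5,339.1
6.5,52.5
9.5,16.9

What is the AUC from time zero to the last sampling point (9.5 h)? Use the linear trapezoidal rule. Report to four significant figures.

Trapezoidal AUC_0→9.5:
  [0→0.5]: (0.0+339.1)/2 × 0.5 = 84.775
  [0.5→6.5]: (339.1+52.5)/2 × 6 = 1174.8
  [6.5→9.5]: (52.5+16.9)/2 × 3 = 104.1
  Sum = 1363.675 ng/mL·h

AUC = 1364 ng/mL·h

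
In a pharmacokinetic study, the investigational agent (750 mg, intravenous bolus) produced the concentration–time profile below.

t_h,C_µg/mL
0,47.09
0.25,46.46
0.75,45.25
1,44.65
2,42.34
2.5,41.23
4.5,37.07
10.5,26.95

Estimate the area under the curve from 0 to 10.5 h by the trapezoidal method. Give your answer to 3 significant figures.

AUC = 381 µg/mL·h

Trapezoidal AUC_0→10.5:
  [0→0.25]: (47.09+46.46)/2 × 0.25 = 11.69375
  [0.25→0.75]: (46.46+45.25)/2 × 0.5 = 22.9275
  [0.75→1]: (45.25+44.65)/2 × 0.25 = 11.2375
  [1→2]: (44.65+42.34)/2 × 1 = 43.495
  [2→2.5]: (42.34+41.23)/2 × 0.5 = 20.8925
  [2.5→4.5]: (41.23+37.07)/2 × 2 = 78.3
  [4.5→10.5]: (37.07+26.95)/2 × 6 = 192.06
  Sum = 380.60625 µg/mL·h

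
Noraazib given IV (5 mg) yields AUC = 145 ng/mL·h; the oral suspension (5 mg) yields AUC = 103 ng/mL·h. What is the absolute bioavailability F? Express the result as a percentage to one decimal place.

F = (AUC_ev / D_ev) / (AUC_iv / D_iv)
  = (103/5) / (145/5)
  = 20.6 / 29 = 0.7103
  = 71.03%

F = 71.0%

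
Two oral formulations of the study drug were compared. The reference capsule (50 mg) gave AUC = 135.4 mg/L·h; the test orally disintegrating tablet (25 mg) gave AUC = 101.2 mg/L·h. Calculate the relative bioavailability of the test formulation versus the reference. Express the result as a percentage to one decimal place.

F_rel = (AUC_test/D_test) / (AUC_ref/D_ref)
      = (101.2/25) / (135.4/50)
      = 4.048 / 2.708 = 1.4948 = 149.48%

F_rel = 149.5%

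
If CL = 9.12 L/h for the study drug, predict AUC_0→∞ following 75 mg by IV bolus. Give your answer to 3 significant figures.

AUC_0→∞ = Dose_iv / CL
        = 75 / 9.12 = 8.22368 mg/L·h

AUC = 8.22 mg/L·h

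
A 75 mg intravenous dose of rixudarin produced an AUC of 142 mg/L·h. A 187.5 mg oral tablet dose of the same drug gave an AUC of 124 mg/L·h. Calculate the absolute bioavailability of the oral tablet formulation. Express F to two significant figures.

F = (AUC_ev / D_ev) / (AUC_iv / D_iv)
  = (124/187.5) / (142/75)
  = 0.661333 / 1.89333 = 0.3493

F = 0.35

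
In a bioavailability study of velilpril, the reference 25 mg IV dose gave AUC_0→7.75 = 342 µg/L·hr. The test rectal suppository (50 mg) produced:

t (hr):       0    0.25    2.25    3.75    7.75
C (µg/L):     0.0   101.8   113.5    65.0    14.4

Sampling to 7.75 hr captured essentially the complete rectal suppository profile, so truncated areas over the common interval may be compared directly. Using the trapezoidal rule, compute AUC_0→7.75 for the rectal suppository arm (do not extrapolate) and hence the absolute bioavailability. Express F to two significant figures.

Trapezoidal AUC_0→7.75 (rectal suppository):
  [0→0.25]: (0.0+101.8)/2 × 0.25 = 12.725
  [0.25→2.25]: (101.8+113.5)/2 × 2 = 215.3
  [2.25→3.75]: (113.5+65.0)/2 × 1.5 = 133.875
  [3.75→7.75]: (65.0+14.4)/2 × 4 = 158.8
  Sum = 520.7 µg/L·hr
F = (AUC_ev/D_ev)/(AUC_iv/D_iv) = (520.7/50)/(342/25) = 10.414/13.68 = 0.7613

F = 0.76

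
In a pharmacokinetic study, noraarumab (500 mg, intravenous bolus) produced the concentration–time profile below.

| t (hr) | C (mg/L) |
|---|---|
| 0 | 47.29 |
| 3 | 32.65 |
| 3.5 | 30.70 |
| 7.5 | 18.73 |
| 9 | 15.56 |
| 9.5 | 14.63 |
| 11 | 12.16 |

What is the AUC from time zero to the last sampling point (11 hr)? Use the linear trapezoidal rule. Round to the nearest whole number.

AUC = 288 mg/L·hr

Trapezoidal AUC_0→11:
  [0→3]: (47.29+32.65)/2 × 3 = 119.91
  [3→3.5]: (32.65+30.70)/2 × 0.5 = 15.8375
  [3.5→7.5]: (30.70+18.73)/2 × 4 = 98.86
  [7.5→9]: (18.73+15.56)/2 × 1.5 = 25.7175
  [9→9.5]: (15.56+14.63)/2 × 0.5 = 7.5475
  [9.5→11]: (14.63+12.16)/2 × 1.5 = 20.0925
  Sum = 287.965 mg/L·hr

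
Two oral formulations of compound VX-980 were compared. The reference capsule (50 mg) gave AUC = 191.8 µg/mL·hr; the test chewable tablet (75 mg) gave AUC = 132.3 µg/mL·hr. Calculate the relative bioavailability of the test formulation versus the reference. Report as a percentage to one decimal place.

F_rel = (AUC_test/D_test) / (AUC_ref/D_ref)
      = (132.3/75) / (191.8/50)
      = 1.764 / 3.836 = 0.4599 = 45.99%

F_rel = 46.0%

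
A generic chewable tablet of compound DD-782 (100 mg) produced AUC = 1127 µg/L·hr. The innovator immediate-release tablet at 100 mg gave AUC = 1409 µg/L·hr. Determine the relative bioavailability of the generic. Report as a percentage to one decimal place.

F_rel = 80.0%

F_rel = (AUC_test/D_test) / (AUC_ref/D_ref)
      = (1127/100) / (1409/100)
      = 11.27 / 14.09 = 0.7999 = 79.99%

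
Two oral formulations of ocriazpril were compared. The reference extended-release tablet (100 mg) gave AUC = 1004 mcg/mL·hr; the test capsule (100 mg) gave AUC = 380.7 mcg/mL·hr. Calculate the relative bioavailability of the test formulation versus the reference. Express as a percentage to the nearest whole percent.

F_rel = 38%

F_rel = (AUC_test/D_test) / (AUC_ref/D_ref)
      = (380.7/100) / (1004/100)
      = 3.807 / 10.04 = 0.3792 = 37.92%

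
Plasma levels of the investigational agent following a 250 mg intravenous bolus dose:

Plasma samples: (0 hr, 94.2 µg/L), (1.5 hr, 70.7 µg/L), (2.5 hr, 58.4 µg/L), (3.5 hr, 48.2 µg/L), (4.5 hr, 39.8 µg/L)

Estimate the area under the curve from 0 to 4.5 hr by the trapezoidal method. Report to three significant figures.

Trapezoidal AUC_0→4.5:
  [0→1.5]: (94.2+70.7)/2 × 1.5 = 123.675
  [1.5→2.5]: (70.7+58.4)/2 × 1 = 64.55
  [2.5→3.5]: (58.4+48.2)/2 × 1 = 53.3
  [3.5→4.5]: (48.2+39.8)/2 × 1 = 44.0
  Sum = 285.525 µg/L·hr

AUC = 286 µg/L·hr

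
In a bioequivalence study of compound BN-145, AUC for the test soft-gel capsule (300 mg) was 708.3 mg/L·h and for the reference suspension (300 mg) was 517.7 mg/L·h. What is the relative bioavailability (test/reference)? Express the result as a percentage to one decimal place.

F_rel = (AUC_test/D_test) / (AUC_ref/D_ref)
      = (708.3/300) / (517.7/300)
      = 2.361 / 1.72567 = 1.3682 = 136.82%

F_rel = 136.8%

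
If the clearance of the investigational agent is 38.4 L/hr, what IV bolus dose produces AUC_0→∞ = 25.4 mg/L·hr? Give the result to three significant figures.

Dose = 975 mg

Dose_iv = CL × AUC_0→∞
     = 38.4 × 25.4 = 975.36 mg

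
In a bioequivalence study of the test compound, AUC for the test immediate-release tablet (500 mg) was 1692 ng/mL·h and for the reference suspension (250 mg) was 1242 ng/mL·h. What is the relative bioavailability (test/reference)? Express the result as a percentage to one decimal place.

F_rel = 68.1%

F_rel = (AUC_test/D_test) / (AUC_ref/D_ref)
      = (1692/500) / (1242/250)
      = 3.384 / 4.968 = 0.6812 = 68.12%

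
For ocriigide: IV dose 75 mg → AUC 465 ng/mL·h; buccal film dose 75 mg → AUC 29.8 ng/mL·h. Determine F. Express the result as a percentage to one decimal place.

F = 6.4%

F = (AUC_ev / D_ev) / (AUC_iv / D_iv)
  = (29.8/75) / (465/75)
  = 0.397333 / 6.2 = 0.0641
  = 6.41%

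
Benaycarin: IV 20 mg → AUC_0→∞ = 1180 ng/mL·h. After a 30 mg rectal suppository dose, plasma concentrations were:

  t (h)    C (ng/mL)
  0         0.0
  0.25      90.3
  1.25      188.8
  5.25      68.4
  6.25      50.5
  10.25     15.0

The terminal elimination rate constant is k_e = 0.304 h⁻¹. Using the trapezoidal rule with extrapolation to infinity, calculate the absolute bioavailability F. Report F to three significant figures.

Trapezoidal AUC_0→10.25 (rectal suppository):
  [0→0.25]: (0.0+90.3)/2 × 0.25 = 11.2875
  [0.25→1.25]: (90.3+188.8)/2 × 1 = 139.55
  [1.25→5.25]: (188.8+68.4)/2 × 4 = 514.4
  [5.25→6.25]: (68.4+50.5)/2 × 1 = 59.45
  [6.25→10.25]: (50.5+15.0)/2 × 4 = 131.0
  Sum = 855.6875 ng/mL·h
Tail: C_last/k_e = 15.0/0.304 = 49.342
AUC_0→∞ (rectal suppository) = 855.6875 + 49.342 = 905.0295 ng/mL·h
F = (AUC_ev/D_ev)/(AUC_iv/D_iv) = (905.0295/30)/(1180/20) = 30.16765/59 = 0.5113

F = 0.511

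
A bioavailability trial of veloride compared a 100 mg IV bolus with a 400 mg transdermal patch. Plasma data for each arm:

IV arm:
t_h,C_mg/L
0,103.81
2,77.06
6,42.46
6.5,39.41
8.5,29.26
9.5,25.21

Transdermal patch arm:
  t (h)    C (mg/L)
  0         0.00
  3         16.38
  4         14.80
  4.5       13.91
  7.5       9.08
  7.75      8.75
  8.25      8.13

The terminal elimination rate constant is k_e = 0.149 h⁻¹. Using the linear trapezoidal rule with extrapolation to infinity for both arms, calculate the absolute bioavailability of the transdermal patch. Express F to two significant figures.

F = 0.051

Trapezoidal AUC_0→9.5 (IV):
  [0→2]: (103.81+77.06)/2 × 2 = 180.87
  [2→6]: (77.06+42.46)/2 × 4 = 239.04
  [6→6.5]: (42.46+39.41)/2 × 0.5 = 20.4675
  [6.5→8.5]: (39.41+29.26)/2 × 2 = 68.67
  [8.5→9.5]: (29.26+25.21)/2 × 1 = 27.235
  Sum = 536.2825 mg/L·h
IV tail: 25.21/0.149 = 169.195; AUC_iv,0→∞ = 536.2825 + 169.195 = 705.4775 mg/L·h
Trapezoidal AUC_0→8.25 (transdermal patch):
  [0→3]: (0.00+16.38)/2 × 3 = 24.57
  [3→4]: (16.38+14.80)/2 × 1 = 15.59
  [4→4.5]: (14.80+13.91)/2 × 0.5 = 7.1775
  [4.5→7.5]: (13.91+9.08)/2 × 3 = 34.485
  [7.5→7.75]: (9.08+8.75)/2 × 0.25 = 2.22875
  [7.75→8.25]: (8.75+8.13)/2 × 0.5 = 4.22
  Sum = 88.27125 mg/L·h
transdermal patch tail: 8.13/0.149 = 54.564; AUC_ev,0→∞ = 88.27125 + 54.564 = 142.83525 mg/L·h
F = (AUC_ev/D_ev)/(AUC_iv/D_iv) = (142.83525/400)/(705.4775/100) = 0.357088/7.054775 = 0.0506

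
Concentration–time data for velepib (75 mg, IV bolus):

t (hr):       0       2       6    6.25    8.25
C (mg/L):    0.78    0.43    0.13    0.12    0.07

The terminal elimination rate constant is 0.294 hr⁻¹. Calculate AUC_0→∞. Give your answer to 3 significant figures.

AUC = 2.79 mg/L·hr

Trapezoidal AUC_0→8.25:
  [0→2]: (0.78+0.43)/2 × 2 = 1.21
  [2→6]: (0.43+0.13)/2 × 4 = 1.12
  [6→6.25]: (0.13+0.12)/2 × 0.25 = 0.03125
  [6.25→8.25]: (0.12+0.07)/2 × 2 = 0.19
  Sum = 2.55125 mg/L·hr
Extrapolated tail: C_last / k_e = 0.07 / 0.294 = 0.238
AUC_0→∞ = 2.55125 + 0.238 = 2.78925 mg/L·hr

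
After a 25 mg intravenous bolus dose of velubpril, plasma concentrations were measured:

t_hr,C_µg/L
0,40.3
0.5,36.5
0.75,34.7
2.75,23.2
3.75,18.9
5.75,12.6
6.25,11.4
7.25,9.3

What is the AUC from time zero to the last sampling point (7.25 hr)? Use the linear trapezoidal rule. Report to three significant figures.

AUC = 155 µg/L·hr

Trapezoidal AUC_0→7.25:
  [0→0.5]: (40.3+36.5)/2 × 0.5 = 19.2
  [0.5→0.75]: (36.5+34.7)/2 × 0.25 = 8.9
  [0.75→2.75]: (34.7+23.2)/2 × 2 = 57.9
  [2.75→3.75]: (23.2+18.9)/2 × 1 = 21.05
  [3.75→5.75]: (18.9+12.6)/2 × 2 = 31.5
  [5.75→6.25]: (12.6+11.4)/2 × 0.5 = 6.0
  [6.25→7.25]: (11.4+9.3)/2 × 1 = 10.35
  Sum = 154.9 µg/L·hr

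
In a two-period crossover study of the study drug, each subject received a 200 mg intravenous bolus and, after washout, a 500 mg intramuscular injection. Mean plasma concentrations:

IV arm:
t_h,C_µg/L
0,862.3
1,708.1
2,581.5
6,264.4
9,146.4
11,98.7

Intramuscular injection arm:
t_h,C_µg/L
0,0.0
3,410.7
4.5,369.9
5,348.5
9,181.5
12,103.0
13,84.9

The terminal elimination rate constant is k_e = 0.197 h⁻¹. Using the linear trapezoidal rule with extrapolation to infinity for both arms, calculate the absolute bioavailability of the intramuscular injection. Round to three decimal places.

Trapezoidal AUC_0→11 (IV):
  [0→1]: (862.3+708.1)/2 × 1 = 785.2
  [1→2]: (708.1+581.5)/2 × 1 = 644.8
  [2→6]: (581.5+264.4)/2 × 4 = 1691.8
  [6→9]: (264.4+146.4)/2 × 3 = 616.2
  [9→11]: (146.4+98.7)/2 × 2 = 245.1
  Sum = 3983.1 µg/L·h
IV tail: 98.7/0.197 = 501.015; AUC_iv,0→∞ = 3983.1 + 501.015 = 4484.115 µg/L·h
Trapezoidal AUC_0→13 (intramuscular injection):
  [0→3]: (0.0+410.7)/2 × 3 = 616.05
  [3→4.5]: (410.7+369.9)/2 × 1.5 = 585.45
  [4.5→5]: (369.9+348.5)/2 × 0.5 = 179.6
  [5→9]: (348.5+181.5)/2 × 4 = 1060.0
  [9→12]: (181.5+103.0)/2 × 3 = 426.75
  [12→13]: (103.0+84.9)/2 × 1 = 93.95
  Sum = 2961.8 µg/L·h
intramuscular injection tail: 84.9/0.197 = 430.964; AUC_ev,0→∞ = 2961.8 + 430.964 = 3392.764 µg/L·h
F = (AUC_ev/D_ev)/(AUC_iv/D_iv) = (3392.764/500)/(4484.115/200) = 6.785528/22.420575 = 0.3026

F = 0.303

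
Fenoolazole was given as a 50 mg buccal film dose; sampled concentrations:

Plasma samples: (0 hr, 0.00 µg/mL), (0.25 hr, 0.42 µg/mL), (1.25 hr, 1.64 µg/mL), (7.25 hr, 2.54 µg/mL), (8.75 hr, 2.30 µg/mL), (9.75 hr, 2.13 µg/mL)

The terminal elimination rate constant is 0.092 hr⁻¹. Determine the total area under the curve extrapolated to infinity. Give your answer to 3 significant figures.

AUC = 42.6 µg/mL·hr

Trapezoidal AUC_0→9.75:
  [0→0.25]: (0.00+0.42)/2 × 0.25 = 0.0525
  [0.25→1.25]: (0.42+1.64)/2 × 1 = 1.03
  [1.25→7.25]: (1.64+2.54)/2 × 6 = 12.54
  [7.25→8.75]: (2.54+2.30)/2 × 1.5 = 3.63
  [8.75→9.75]: (2.30+2.13)/2 × 1 = 2.215
  Sum = 19.4675 µg/mL·hr
Extrapolated tail: C_last / k_e = 2.13 / 0.092 = 23.152
AUC_0→∞ = 19.4675 + 23.152 = 42.6195 µg/mL·hr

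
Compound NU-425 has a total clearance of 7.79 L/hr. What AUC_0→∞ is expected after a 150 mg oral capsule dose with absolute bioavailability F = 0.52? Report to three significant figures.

AUC = 10.0 mg/L·hr

AUC_0→∞ = F × Dose / CL
        = 0.52 × 150 / 7.79 = 10.0128 mg/L·hr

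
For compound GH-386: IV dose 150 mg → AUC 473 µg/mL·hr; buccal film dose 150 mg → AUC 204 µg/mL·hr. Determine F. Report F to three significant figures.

F = 0.431

F = (AUC_ev / D_ev) / (AUC_iv / D_iv)
  = (204/150) / (473/150)
  = 1.36 / 3.15333 = 0.4313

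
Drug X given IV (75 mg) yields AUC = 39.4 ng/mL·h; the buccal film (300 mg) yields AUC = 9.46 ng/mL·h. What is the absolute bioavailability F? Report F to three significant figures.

F = (AUC_ev / D_ev) / (AUC_iv / D_iv)
  = (9.46/300) / (39.4/75)
  = 0.0315333 / 0.525333 = 0.0600

F = 0.0600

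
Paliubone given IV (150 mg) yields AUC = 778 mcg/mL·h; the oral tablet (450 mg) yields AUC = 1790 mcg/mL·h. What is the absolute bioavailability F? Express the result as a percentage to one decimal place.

F = (AUC_ev / D_ev) / (AUC_iv / D_iv)
  = (1790/450) / (778/150)
  = 3.97778 / 5.18667 = 0.7669
  = 76.69%

F = 76.7%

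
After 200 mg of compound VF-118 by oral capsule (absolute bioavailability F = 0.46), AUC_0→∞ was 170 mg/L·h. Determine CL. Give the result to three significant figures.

CL = 0.541 L/h

CL = F × Dose / AUC_0→∞
   = 0.46 × 200 / 170 = 0.541176 L/h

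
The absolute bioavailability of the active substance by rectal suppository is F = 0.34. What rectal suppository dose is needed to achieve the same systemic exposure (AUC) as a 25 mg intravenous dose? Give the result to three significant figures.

For equal systemic exposure: F × D_ev = D_iv
D_ev = D_iv / F = 25 / 0.34 = 73.5294 mg

D_rectal = 73.5 mg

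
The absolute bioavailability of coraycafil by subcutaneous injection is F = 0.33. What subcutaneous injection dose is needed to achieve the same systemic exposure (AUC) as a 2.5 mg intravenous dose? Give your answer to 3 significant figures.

For equal systemic exposure: F × D_ev = D_iv
D_ev = D_iv / F = 2.5 / 0.33 = 7.57576 mg

D_subcutaneous = 7.58 mg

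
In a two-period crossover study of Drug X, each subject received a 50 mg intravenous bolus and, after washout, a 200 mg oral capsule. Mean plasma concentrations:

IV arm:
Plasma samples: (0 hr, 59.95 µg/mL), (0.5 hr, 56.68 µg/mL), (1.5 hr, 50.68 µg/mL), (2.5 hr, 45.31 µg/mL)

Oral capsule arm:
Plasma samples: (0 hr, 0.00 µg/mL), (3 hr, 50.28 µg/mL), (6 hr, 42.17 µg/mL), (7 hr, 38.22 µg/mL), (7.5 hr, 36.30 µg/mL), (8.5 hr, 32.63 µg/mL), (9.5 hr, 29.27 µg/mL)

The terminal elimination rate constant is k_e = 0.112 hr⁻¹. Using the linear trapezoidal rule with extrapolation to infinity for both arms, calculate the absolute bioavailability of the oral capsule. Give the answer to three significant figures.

F = 0.280

Trapezoidal AUC_0→2.5 (IV):
  [0→0.5]: (59.95+56.68)/2 × 0.5 = 29.1575
  [0.5→1.5]: (56.68+50.68)/2 × 1 = 53.68
  [1.5→2.5]: (50.68+45.31)/2 × 1 = 47.995
  Sum = 130.8325 µg/mL·hr
IV tail: 45.31/0.112 = 404.554; AUC_iv,0→∞ = 130.8325 + 404.554 = 535.3865 µg/mL·hr
Trapezoidal AUC_0→9.5 (oral capsule):
  [0→3]: (0.00+50.28)/2 × 3 = 75.42
  [3→6]: (50.28+42.17)/2 × 3 = 138.675
  [6→7]: (42.17+38.22)/2 × 1 = 40.195
  [7→7.5]: (38.22+36.30)/2 × 0.5 = 18.63
  [7.5→8.5]: (36.30+32.63)/2 × 1 = 34.465
  [8.5→9.5]: (32.63+29.27)/2 × 1 = 30.95
  Sum = 338.335 µg/mL·hr
oral capsule tail: 29.27/0.112 = 261.339; AUC_ev,0→∞ = 338.335 + 261.339 = 599.674 µg/mL·hr
F = (AUC_ev/D_ev)/(AUC_iv/D_iv) = (599.674/200)/(535.3865/50) = 2.99837/10.70773 = 0.2800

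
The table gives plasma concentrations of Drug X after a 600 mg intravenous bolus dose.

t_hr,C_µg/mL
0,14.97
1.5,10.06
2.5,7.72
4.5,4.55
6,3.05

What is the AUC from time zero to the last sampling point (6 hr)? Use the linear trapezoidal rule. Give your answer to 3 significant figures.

AUC = 45.6 µg/mL·hr

Trapezoidal AUC_0→6:
  [0→1.5]: (14.97+10.06)/2 × 1.5 = 18.7725
  [1.5→2.5]: (10.06+7.72)/2 × 1 = 8.89
  [2.5→4.5]: (7.72+4.55)/2 × 2 = 12.27
  [4.5→6]: (4.55+3.05)/2 × 1.5 = 5.7
  Sum = 45.6325 µg/mL·hr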